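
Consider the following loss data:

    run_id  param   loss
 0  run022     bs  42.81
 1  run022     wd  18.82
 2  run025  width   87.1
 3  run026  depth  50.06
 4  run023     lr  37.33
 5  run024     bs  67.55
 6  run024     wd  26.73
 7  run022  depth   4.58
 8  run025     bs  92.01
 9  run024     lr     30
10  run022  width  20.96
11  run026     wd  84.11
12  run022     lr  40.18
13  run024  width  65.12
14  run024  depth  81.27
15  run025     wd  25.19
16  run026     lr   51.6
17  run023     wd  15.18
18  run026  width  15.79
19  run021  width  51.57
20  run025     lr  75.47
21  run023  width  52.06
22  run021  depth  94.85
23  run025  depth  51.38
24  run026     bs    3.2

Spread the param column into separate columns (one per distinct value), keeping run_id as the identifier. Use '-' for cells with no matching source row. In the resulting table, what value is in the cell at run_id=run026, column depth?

50.06

The long row with run_id=run026, param=depth has loss=50.06.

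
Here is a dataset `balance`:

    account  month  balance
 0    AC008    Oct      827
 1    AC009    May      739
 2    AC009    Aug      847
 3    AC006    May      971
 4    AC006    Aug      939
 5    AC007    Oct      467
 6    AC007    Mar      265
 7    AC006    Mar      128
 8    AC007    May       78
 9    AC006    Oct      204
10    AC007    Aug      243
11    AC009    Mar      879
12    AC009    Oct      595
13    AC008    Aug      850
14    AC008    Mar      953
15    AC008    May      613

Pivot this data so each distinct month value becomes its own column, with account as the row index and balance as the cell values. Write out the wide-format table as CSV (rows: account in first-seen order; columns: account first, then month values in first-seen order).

account,Oct,May,Aug,Mar
AC008,827,613,850,953
AC009,595,739,847,879
AC006,204,971,939,128
AC007,467,78,243,265

Columns: account plus the 4 distinct month values (Oct, May, Aug, Mar).
For example, row AC008 column Oct takes balance=827 from the long row (AC008, Oct).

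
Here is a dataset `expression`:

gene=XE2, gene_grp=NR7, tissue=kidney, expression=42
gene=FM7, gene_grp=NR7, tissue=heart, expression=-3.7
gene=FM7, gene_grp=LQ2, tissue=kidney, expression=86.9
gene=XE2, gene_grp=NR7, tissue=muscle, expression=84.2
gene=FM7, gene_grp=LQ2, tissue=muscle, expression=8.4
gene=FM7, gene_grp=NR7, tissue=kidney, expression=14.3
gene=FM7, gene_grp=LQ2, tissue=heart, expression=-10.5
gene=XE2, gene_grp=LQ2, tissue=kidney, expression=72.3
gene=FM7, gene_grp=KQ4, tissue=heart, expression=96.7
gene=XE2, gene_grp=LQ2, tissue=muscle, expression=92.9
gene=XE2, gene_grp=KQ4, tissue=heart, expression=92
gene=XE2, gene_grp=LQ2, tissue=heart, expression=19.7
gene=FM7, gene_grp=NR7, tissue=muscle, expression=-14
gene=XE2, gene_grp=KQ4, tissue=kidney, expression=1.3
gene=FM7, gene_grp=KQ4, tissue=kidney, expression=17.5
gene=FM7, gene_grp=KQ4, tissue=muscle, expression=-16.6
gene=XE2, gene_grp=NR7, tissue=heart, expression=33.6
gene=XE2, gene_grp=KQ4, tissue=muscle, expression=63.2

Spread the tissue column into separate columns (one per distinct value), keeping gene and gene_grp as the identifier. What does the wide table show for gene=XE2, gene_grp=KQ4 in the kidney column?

1.3

Wide layout: rows indexed by gene and gene_grp, columns are the 3 distinct tissue values (kidney, heart, muscle).
Cell (gene=XE2, gene_grp=KQ4, tissue=kidney) draws from the long row where gene=XE2, gene_grp=KQ4 and tissue=kidney, which has expression=1.3.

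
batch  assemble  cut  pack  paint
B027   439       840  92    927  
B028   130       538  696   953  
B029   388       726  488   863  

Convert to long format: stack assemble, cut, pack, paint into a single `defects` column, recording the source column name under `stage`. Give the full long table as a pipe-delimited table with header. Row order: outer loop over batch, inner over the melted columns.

Each (batch, column) pair becomes one row: 3 × 4 = 12 rows.
For example, (B027, assemble) → defects=439.

| batch | stage | defects |
| B027 | assemble | 439 |
| B027 | cut | 840 |
| B027 | pack | 92 |
| B027 | paint | 927 |
| B028 | assemble | 130 |
| B028 | cut | 538 |
| B028 | pack | 696 |
| B028 | paint | 953 |
| B029 | assemble | 388 |
| B029 | cut | 726 |
| B029 | pack | 488 |
| B029 | paint | 863 |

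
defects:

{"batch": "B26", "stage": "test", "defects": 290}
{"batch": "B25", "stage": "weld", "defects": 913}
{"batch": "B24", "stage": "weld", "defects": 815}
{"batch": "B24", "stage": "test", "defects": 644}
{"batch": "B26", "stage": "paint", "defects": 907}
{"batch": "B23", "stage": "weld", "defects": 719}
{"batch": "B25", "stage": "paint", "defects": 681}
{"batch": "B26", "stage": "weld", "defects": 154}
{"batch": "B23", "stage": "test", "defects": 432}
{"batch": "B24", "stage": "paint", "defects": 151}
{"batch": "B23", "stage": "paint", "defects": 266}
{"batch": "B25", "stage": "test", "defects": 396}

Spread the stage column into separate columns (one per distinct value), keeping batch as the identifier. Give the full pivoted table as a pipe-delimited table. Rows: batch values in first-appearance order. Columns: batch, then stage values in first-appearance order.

| batch | test | weld | paint |
| B26 | 290 | 154 | 907 |
| B25 | 396 | 913 | 681 |
| B24 | 644 | 815 | 151 |
| B23 | 432 | 719 | 266 |

Columns: batch plus the 3 distinct stage values (test, weld, paint).
For example, row B26 column test takes defects=290 from the long row (B26, test).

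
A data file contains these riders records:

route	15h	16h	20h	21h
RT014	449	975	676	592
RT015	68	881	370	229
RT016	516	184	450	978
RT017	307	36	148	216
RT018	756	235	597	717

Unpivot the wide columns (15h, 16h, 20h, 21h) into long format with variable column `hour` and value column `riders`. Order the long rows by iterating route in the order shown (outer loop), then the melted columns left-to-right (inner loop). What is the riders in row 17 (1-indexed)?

756

20 rows total (5 × 4). Row 17: index ⌊(17-1)/4⌋ = 4 into route → RT018; (17-1) mod 4 = 0 into the melted columns → 15h.
So row 17 is (RT018, 15h, 756); riders = 756.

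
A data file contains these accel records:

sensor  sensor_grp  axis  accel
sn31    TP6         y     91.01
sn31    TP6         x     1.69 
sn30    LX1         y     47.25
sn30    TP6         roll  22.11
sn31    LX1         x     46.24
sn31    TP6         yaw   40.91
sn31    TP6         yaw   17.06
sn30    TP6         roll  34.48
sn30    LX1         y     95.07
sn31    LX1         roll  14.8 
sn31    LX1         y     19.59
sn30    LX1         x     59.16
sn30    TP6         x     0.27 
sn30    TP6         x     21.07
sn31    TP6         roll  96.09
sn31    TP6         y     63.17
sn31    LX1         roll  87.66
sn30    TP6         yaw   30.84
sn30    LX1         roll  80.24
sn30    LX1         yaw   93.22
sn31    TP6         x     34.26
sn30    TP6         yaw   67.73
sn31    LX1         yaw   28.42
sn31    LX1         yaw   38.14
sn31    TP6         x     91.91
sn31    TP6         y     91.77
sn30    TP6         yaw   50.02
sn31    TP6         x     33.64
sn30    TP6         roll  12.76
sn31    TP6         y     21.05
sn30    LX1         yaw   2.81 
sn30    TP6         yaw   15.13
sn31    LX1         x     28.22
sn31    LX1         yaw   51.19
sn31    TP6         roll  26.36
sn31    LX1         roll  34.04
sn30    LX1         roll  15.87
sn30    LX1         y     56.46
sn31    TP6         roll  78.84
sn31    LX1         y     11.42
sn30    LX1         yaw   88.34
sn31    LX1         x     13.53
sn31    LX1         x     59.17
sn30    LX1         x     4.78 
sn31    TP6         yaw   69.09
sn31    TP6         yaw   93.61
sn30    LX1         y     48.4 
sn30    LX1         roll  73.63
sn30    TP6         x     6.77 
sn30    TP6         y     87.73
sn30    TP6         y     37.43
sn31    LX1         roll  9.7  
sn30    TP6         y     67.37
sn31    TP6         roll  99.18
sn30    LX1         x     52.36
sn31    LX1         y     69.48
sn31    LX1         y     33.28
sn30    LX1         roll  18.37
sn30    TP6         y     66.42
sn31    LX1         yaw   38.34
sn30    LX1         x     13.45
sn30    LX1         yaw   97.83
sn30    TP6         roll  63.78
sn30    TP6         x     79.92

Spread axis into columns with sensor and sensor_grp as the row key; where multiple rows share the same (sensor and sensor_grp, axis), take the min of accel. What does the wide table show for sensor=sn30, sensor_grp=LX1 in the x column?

Rows with sensor=sn30, sensor_grp=LX1 and axis=x: accel values are 59.16, 4.78, 52.36, 13.45.
min(59.16, 4.78, 52.36, 13.45) = 4.78.

4.78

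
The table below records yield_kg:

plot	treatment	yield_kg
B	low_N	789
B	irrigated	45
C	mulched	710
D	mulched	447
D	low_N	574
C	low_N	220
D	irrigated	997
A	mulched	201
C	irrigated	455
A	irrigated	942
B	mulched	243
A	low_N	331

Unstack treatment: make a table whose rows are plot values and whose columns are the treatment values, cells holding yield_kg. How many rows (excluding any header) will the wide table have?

4 distinct plot values → 4 rows.

4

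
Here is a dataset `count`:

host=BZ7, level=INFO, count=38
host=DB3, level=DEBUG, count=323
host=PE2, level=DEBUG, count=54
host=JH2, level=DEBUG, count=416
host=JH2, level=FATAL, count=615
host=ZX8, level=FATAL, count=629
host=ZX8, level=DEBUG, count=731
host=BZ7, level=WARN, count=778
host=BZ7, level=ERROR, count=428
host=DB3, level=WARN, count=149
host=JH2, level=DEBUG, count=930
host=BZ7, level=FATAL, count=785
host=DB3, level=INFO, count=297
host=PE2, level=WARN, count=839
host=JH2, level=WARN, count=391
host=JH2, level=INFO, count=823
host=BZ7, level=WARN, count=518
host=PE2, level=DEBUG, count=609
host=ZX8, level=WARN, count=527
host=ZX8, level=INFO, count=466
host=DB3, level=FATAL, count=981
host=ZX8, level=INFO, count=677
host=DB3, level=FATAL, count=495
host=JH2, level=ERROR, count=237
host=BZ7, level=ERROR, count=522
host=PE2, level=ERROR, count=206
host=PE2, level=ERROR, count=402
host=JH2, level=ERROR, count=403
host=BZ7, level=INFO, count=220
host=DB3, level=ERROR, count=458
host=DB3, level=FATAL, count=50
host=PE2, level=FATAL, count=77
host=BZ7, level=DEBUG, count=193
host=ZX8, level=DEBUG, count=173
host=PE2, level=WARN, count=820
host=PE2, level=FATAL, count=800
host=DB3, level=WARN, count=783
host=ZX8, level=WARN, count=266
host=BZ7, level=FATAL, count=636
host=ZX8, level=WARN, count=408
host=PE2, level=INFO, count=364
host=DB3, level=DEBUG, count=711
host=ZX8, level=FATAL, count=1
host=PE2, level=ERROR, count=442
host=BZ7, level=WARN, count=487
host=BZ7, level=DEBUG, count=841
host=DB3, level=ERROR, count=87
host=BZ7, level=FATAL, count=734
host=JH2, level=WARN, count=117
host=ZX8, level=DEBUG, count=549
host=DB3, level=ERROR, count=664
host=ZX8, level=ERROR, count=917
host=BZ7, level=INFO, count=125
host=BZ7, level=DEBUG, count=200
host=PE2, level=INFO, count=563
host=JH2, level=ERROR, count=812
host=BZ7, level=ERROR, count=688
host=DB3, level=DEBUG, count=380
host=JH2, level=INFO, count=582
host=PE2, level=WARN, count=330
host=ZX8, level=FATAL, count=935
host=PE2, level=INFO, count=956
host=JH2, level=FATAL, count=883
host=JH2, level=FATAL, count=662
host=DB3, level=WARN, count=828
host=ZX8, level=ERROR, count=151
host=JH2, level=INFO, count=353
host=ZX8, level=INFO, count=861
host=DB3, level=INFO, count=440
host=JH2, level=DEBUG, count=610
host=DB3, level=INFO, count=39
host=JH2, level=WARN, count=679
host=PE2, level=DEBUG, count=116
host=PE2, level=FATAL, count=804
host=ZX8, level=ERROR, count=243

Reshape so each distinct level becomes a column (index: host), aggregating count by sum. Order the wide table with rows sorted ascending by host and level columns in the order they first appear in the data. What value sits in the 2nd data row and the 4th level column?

1760

With rows sorted ascending by host, row 2 is host=DB3. level columns in first-appearance order: INFO, DEBUG, FATAL, WARN, ERROR; column 4 is WARN.
Long rows with host=DB3, level=WARN: 149 + 783 + 828 = 1760.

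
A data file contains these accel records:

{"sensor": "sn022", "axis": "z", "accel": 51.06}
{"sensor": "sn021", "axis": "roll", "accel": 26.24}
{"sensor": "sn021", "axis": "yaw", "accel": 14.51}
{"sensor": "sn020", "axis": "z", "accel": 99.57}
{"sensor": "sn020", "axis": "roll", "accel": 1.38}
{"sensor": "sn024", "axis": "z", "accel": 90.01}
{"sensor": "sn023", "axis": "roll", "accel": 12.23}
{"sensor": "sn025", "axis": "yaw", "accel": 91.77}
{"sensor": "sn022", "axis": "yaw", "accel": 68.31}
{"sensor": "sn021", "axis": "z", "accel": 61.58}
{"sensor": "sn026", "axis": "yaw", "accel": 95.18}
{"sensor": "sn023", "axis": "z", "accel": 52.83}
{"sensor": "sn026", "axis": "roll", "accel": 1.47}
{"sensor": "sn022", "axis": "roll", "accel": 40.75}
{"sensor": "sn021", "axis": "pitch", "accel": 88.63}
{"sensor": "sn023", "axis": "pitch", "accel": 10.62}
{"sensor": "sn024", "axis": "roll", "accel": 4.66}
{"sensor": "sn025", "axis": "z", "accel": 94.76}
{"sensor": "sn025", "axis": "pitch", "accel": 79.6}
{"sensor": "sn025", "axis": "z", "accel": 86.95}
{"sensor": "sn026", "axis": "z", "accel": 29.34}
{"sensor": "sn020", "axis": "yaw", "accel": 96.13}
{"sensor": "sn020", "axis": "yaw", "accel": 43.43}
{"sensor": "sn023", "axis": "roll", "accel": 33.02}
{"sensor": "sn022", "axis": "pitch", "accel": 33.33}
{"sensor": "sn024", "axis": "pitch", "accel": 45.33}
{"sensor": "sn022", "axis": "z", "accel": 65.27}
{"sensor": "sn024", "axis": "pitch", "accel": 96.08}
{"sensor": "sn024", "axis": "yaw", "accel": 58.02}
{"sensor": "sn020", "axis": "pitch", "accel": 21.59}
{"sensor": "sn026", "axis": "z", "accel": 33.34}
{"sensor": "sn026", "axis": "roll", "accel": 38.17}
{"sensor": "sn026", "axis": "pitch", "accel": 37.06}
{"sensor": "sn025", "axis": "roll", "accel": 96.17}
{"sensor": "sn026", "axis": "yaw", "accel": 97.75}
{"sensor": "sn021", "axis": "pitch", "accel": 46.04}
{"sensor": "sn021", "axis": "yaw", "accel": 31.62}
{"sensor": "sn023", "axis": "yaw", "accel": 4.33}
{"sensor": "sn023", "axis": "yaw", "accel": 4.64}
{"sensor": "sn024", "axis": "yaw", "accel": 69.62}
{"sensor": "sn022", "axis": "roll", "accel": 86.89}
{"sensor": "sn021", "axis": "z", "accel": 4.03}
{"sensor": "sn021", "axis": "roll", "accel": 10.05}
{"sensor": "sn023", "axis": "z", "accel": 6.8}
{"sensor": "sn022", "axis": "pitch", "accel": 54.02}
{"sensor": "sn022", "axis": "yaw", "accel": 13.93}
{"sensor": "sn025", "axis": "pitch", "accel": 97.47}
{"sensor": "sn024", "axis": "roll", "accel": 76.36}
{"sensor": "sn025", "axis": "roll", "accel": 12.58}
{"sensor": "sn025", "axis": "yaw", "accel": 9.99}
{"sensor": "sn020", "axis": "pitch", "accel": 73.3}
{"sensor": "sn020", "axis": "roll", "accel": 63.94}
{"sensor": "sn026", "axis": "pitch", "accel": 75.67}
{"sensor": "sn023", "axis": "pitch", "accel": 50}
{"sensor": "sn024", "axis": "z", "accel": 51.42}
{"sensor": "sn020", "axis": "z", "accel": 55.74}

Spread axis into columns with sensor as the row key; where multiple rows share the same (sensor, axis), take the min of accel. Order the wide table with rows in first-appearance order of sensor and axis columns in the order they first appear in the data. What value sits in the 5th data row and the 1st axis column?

6.8

With rows in first-appearance order of sensor, row 5 is sensor=sn023. axis columns in first-appearance order: z, roll, yaw, pitch; column 1 is z.
Long rows with sensor=sn023, axis=z: min(52.83, 6.8) = 6.8.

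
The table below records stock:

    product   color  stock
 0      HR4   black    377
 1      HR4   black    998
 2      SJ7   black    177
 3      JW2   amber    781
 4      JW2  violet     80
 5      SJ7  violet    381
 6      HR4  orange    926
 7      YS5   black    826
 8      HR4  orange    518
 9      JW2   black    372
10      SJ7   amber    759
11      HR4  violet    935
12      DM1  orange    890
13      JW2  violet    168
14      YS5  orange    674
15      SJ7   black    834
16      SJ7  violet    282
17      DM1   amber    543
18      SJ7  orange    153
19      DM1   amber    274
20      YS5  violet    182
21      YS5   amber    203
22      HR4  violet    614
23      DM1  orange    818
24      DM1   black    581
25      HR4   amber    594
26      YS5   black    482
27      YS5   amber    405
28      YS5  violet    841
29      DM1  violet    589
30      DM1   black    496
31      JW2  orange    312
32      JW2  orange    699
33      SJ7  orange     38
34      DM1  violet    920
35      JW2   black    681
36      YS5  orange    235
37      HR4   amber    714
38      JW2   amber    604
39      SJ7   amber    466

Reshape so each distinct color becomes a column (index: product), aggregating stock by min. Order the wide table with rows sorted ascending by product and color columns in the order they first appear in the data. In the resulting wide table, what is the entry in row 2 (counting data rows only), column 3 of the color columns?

614

With rows sorted ascending by product, row 2 is product=HR4. color columns in first-appearance order: black, amber, violet, orange; column 3 is violet.
Long rows with product=HR4, color=violet: min(935, 614) = 614.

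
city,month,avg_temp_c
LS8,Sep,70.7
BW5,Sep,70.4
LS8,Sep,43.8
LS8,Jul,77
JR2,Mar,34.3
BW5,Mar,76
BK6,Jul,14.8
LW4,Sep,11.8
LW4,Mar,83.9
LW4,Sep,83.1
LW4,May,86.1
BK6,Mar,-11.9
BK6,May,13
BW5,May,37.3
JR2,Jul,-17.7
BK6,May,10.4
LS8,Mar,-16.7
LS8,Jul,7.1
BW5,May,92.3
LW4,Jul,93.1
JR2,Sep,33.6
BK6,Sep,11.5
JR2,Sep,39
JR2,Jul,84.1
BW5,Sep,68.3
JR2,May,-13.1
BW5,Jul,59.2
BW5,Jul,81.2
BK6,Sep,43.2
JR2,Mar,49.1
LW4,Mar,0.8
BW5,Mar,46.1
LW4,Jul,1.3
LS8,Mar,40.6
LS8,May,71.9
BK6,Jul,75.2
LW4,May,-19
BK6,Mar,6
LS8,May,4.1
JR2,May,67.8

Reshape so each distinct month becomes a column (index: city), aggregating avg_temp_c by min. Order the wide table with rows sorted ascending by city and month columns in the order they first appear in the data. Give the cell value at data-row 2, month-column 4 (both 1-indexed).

With rows sorted ascending by city, row 2 is city=BW5. month columns in first-appearance order: Sep, Jul, Mar, May; column 4 is May.
Long rows with city=BW5, month=May: min(37.3, 92.3) = 37.3.

37.3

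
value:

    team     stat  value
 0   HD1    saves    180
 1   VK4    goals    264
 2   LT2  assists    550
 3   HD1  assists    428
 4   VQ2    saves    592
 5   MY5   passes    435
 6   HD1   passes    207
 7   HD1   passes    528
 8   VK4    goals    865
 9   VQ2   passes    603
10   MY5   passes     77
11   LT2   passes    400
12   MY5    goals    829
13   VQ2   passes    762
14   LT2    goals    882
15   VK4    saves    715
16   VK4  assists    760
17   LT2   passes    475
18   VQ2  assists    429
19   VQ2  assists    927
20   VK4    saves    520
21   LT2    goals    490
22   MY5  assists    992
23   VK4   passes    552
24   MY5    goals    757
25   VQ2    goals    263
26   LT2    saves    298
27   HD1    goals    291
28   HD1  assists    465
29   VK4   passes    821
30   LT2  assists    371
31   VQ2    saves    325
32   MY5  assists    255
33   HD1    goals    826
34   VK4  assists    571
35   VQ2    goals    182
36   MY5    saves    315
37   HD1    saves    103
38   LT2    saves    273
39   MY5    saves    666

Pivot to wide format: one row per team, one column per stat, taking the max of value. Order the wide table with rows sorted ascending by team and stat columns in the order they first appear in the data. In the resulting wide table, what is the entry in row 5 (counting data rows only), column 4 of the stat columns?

762

With rows sorted ascending by team, row 5 is team=VQ2. stat columns in first-appearance order: saves, goals, assists, passes; column 4 is passes.
Long rows with team=VQ2, stat=passes: max(603, 762) = 762.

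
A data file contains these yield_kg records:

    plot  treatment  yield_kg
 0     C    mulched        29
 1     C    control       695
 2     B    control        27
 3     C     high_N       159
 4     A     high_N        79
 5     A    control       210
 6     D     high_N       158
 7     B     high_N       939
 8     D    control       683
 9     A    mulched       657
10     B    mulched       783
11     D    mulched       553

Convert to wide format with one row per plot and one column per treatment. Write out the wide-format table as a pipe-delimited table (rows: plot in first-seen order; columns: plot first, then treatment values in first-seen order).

| plot | mulched | control | high_N |
| C | 29 | 695 | 159 |
| B | 783 | 27 | 939 |
| A | 657 | 210 | 79 |
| D | 553 | 683 | 158 |

Columns: plot plus the 3 distinct treatment values (mulched, control, high_N).
For example, row C column mulched takes yield_kg=29 from the long row (C, mulched).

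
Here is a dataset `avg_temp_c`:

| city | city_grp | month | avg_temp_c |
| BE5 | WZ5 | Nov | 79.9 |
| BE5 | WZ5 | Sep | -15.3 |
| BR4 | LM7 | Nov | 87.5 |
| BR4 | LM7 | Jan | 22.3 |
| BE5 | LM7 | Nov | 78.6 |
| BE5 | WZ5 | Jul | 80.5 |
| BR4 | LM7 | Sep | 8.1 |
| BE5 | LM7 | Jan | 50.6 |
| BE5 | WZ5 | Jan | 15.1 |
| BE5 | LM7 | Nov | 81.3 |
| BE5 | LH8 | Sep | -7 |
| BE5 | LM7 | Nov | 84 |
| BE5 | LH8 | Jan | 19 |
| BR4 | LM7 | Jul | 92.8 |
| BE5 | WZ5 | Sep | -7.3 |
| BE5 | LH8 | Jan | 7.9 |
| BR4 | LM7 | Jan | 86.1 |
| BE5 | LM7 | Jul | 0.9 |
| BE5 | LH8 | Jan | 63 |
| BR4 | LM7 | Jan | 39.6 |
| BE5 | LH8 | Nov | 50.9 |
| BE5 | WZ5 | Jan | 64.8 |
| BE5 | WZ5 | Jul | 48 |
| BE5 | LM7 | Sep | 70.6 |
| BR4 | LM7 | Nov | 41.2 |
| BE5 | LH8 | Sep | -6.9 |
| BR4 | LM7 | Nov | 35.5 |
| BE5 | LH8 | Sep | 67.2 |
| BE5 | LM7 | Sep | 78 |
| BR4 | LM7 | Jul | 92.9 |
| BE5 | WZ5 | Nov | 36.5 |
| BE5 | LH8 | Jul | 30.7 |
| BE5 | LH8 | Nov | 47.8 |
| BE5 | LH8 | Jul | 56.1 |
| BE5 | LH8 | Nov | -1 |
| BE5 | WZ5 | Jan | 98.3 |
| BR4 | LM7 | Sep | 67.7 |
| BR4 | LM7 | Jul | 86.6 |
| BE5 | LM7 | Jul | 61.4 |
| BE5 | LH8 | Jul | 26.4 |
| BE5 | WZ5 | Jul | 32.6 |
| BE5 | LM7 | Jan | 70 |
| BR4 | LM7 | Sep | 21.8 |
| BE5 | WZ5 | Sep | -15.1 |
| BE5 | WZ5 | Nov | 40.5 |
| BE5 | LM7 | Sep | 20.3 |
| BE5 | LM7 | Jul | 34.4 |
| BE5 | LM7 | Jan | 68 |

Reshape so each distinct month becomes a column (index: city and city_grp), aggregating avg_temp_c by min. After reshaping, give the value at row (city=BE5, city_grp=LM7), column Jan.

50.6

Rows with city=BE5, city_grp=LM7 and month=Jan: avg_temp_c values are 50.6, 70, 68.
min(50.6, 70, 68) = 50.6.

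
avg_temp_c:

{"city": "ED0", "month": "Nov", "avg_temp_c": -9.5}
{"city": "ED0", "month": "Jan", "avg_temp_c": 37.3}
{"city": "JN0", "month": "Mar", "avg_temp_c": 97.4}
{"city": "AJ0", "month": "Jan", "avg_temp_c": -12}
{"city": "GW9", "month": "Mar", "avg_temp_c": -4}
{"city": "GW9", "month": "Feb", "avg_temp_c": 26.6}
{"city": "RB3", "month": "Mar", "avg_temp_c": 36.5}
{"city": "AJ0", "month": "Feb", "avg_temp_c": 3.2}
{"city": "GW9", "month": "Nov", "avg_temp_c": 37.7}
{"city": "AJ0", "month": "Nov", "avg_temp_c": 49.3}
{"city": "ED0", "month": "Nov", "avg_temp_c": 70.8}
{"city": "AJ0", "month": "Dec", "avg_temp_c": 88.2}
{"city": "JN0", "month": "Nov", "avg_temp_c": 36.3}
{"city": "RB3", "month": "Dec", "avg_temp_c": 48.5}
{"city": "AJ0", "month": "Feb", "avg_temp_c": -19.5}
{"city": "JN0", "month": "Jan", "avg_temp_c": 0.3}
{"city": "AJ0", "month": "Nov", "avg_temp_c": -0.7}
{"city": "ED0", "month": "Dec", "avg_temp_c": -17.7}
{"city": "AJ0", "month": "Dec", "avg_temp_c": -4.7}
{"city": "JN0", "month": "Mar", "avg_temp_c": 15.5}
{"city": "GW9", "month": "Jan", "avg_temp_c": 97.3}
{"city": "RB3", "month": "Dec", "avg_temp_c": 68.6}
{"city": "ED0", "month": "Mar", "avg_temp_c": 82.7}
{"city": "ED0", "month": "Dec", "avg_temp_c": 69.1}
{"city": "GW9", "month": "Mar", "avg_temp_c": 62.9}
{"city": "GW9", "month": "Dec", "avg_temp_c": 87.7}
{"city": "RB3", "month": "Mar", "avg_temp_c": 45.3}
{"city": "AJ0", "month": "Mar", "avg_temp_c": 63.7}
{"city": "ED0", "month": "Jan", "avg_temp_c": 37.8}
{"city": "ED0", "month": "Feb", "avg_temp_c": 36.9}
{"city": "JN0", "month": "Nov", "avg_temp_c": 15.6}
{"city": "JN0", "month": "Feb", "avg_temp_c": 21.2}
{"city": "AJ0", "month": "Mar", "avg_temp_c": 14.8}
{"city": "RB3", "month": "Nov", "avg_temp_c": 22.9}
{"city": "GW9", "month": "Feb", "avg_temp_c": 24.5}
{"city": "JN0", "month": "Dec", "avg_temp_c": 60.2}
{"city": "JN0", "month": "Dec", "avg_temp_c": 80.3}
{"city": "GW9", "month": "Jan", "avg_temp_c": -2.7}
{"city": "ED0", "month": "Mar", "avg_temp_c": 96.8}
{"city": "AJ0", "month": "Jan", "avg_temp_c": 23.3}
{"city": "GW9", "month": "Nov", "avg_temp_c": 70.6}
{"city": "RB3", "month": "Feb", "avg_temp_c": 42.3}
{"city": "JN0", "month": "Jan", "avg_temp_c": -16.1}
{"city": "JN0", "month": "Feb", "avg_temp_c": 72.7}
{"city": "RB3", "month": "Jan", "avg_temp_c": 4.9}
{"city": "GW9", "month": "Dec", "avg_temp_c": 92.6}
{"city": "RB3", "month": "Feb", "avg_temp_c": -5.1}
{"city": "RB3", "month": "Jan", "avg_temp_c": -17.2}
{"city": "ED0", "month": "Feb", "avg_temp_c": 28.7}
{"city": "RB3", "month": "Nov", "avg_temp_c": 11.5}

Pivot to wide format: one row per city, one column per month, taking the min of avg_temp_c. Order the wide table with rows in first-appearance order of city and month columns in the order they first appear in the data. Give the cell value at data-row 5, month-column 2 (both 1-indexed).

-17.2

With rows in first-appearance order of city, row 5 is city=RB3. month columns in first-appearance order: Nov, Jan, Mar, Feb, Dec; column 2 is Jan.
Long rows with city=RB3, month=Jan: min(4.9, -17.2) = -17.2.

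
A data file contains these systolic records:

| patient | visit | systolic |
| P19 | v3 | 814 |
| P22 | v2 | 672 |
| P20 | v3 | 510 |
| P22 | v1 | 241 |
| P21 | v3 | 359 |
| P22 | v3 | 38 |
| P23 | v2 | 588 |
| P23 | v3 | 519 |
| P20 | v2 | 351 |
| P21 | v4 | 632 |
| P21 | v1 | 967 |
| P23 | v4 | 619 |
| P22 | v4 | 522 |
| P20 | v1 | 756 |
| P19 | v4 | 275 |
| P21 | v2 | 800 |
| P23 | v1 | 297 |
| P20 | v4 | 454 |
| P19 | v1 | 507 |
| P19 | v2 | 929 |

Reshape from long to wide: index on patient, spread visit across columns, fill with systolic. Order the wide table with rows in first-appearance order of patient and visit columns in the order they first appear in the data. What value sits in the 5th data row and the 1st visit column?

With rows in first-appearance order of patient, row 5 is patient=P23. visit columns in first-appearance order: v3, v2, v1, v4; column 1 is v3.
Long rows with patient=P23, visit=v3: systolic = 519.

519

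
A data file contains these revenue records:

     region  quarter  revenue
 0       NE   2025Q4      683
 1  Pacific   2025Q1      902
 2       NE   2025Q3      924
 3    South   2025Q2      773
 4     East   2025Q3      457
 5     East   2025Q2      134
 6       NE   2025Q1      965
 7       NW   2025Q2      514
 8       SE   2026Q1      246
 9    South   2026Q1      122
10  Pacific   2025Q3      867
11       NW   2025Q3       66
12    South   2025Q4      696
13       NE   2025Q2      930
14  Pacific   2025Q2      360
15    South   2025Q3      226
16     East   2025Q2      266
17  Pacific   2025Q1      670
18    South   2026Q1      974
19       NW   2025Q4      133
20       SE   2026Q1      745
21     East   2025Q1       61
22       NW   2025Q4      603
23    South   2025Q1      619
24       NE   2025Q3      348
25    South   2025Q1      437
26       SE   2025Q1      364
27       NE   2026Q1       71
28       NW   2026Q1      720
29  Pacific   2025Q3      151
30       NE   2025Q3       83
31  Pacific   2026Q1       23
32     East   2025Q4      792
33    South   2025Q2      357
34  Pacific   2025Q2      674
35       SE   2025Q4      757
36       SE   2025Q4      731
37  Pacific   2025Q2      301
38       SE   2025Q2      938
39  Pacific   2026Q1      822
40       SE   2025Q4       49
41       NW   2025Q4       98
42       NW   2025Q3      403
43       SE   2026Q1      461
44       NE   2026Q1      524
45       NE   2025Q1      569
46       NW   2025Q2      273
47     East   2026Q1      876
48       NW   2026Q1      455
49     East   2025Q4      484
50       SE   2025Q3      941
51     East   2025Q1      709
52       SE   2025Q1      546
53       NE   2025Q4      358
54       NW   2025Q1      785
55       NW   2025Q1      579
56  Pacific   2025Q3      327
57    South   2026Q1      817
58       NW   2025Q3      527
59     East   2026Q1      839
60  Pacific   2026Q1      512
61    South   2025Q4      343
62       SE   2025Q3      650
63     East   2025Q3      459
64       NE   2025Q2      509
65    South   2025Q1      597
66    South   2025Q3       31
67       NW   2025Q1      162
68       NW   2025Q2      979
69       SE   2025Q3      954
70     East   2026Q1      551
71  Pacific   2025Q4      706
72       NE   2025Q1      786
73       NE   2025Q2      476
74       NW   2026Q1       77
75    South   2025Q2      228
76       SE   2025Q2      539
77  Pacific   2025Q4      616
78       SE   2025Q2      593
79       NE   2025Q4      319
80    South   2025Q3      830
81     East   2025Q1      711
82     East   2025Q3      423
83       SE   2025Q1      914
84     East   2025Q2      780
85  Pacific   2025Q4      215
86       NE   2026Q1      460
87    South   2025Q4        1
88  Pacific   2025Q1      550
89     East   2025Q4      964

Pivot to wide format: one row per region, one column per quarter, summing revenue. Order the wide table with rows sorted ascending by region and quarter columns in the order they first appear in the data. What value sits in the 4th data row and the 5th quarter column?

1357

With rows sorted ascending by region, row 4 is region=Pacific. quarter columns in first-appearance order: 2025Q4, 2025Q1, 2025Q3, 2025Q2, 2026Q1; column 5 is 2026Q1.
Long rows with region=Pacific, quarter=2026Q1: 23 + 822 + 512 = 1357.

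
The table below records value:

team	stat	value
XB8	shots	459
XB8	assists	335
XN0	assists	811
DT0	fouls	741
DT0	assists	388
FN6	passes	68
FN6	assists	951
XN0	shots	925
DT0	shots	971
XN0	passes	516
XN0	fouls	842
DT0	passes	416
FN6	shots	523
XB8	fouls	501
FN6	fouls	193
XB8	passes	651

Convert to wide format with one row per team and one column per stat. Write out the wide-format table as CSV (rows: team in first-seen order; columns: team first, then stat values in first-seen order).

team,shots,assists,fouls,passes
XB8,459,335,501,651
XN0,925,811,842,516
DT0,971,388,741,416
FN6,523,951,193,68

Columns: team plus the 4 distinct stat values (shots, assists, fouls, passes).
For example, row XB8 column shots takes value=459 from the long row (XB8, shots).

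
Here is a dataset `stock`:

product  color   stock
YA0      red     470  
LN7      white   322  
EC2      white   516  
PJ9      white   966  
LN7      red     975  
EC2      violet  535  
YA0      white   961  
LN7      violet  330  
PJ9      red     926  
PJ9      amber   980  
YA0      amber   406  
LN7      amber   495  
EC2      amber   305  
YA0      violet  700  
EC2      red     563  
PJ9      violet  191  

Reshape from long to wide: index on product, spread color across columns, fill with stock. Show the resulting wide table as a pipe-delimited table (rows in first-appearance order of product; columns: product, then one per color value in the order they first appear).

Columns: product plus the 4 distinct color values (red, white, violet, amber).
For example, row YA0 column red takes stock=470 from the long row (YA0, red).

| product | red | white | violet | amber |
| YA0 | 470 | 961 | 700 | 406 |
| LN7 | 975 | 322 | 330 | 495 |
| EC2 | 563 | 516 | 535 | 305 |
| PJ9 | 926 | 966 | 191 | 980 |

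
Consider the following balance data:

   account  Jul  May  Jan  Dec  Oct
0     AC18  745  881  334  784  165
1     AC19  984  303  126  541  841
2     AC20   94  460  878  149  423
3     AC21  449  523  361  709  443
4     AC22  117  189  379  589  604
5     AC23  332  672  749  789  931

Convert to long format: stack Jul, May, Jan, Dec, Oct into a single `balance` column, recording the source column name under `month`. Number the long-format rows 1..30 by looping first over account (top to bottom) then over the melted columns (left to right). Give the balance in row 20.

443

30 rows total (6 × 5). Row 20: index ⌊(20-1)/5⌋ = 3 into account → AC21; (20-1) mod 5 = 4 into the melted columns → Oct.
So row 20 is (AC21, Oct, 443); balance = 443.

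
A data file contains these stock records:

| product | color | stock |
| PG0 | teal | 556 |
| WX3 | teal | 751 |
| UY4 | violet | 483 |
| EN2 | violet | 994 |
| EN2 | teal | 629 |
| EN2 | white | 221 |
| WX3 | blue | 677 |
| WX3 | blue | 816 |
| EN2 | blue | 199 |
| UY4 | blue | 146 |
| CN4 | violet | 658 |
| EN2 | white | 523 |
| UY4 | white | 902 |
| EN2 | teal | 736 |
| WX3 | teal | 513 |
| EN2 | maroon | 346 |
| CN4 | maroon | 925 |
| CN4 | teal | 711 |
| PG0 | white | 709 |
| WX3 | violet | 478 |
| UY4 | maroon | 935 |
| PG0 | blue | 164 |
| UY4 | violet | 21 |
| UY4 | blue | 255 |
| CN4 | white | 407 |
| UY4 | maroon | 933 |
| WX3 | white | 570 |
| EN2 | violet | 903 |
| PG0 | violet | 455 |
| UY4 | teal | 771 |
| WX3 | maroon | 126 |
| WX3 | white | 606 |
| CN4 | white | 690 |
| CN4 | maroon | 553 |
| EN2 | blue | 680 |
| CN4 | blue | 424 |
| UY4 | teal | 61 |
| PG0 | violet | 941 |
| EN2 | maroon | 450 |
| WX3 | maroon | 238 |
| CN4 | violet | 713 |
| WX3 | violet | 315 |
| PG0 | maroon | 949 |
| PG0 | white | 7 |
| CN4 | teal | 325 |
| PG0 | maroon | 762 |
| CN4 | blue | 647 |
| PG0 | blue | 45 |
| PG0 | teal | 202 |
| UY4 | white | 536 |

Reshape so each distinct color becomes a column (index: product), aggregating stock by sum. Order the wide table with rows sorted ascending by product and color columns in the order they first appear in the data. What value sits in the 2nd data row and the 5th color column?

With rows sorted ascending by product, row 2 is product=EN2. color columns in first-appearance order: teal, violet, white, blue, maroon; column 5 is maroon.
Long rows with product=EN2, color=maroon: 346 + 450 = 796.

796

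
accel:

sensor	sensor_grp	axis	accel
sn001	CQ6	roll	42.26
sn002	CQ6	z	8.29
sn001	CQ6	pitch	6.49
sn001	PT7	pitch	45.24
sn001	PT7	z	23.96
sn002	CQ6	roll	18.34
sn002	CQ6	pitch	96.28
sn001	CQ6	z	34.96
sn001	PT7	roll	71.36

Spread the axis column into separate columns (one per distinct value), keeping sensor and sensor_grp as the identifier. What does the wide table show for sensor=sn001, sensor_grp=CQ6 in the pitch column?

Wide layout: rows indexed by sensor and sensor_grp, columns are the 3 distinct axis values (roll, z, pitch).
Cell (sensor=sn001, sensor_grp=CQ6, axis=pitch) draws from the long row where sensor=sn001, sensor_grp=CQ6 and axis=pitch, which has accel=6.49.

6.49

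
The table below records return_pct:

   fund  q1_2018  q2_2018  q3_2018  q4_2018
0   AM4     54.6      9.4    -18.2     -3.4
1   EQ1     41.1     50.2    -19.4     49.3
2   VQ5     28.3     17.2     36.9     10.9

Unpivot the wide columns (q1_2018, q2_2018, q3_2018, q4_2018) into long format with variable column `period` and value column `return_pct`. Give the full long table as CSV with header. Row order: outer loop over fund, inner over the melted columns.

Each (fund, column) pair becomes one row: 3 × 4 = 12 rows.
For example, (AM4, q1_2018) → return_pct=54.6.

fund,period,return_pct
AM4,q1_2018,54.6
AM4,q2_2018,9.4
AM4,q3_2018,-18.2
AM4,q4_2018,-3.4
EQ1,q1_2018,41.1
EQ1,q2_2018,50.2
EQ1,q3_2018,-19.4
EQ1,q4_2018,49.3
VQ5,q1_2018,28.3
VQ5,q2_2018,17.2
VQ5,q3_2018,36.9
VQ5,q4_2018,10.9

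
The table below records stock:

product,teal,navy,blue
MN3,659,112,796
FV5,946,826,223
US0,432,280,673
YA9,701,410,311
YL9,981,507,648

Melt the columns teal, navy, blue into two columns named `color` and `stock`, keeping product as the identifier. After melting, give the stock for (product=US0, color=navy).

280

Unpivoting turns each (product, wide-column) pair into one long row.
The wide cell at row US0, column navy holds 280, so the long row (US0, navy) has stock=280.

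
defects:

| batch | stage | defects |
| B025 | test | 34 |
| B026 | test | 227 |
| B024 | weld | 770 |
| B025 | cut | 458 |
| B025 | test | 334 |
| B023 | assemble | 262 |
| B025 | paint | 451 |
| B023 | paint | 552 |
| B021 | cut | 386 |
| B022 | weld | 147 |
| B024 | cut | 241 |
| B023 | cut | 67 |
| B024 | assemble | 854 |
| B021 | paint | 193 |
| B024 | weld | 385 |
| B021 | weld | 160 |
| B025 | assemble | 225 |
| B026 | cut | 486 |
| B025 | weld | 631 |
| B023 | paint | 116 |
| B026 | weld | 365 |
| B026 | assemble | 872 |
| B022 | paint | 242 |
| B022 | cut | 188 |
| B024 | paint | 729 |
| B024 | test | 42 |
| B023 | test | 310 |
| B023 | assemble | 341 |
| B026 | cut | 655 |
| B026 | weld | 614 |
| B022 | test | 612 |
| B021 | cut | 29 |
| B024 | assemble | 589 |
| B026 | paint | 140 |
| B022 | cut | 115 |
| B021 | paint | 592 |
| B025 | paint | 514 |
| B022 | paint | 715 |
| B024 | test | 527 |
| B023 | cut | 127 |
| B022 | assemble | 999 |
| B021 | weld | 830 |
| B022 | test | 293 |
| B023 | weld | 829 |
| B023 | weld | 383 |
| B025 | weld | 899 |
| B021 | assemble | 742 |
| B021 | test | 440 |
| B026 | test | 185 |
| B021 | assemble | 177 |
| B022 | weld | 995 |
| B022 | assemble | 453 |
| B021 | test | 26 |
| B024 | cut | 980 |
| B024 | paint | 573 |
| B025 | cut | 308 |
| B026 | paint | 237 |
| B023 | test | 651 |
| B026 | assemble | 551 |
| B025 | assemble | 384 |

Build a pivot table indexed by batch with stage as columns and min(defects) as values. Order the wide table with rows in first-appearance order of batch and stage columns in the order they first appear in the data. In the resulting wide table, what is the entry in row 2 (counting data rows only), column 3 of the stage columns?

With rows in first-appearance order of batch, row 2 is batch=B026. stage columns in first-appearance order: test, weld, cut, assemble, paint; column 3 is cut.
Long rows with batch=B026, stage=cut: min(486, 655) = 486.

486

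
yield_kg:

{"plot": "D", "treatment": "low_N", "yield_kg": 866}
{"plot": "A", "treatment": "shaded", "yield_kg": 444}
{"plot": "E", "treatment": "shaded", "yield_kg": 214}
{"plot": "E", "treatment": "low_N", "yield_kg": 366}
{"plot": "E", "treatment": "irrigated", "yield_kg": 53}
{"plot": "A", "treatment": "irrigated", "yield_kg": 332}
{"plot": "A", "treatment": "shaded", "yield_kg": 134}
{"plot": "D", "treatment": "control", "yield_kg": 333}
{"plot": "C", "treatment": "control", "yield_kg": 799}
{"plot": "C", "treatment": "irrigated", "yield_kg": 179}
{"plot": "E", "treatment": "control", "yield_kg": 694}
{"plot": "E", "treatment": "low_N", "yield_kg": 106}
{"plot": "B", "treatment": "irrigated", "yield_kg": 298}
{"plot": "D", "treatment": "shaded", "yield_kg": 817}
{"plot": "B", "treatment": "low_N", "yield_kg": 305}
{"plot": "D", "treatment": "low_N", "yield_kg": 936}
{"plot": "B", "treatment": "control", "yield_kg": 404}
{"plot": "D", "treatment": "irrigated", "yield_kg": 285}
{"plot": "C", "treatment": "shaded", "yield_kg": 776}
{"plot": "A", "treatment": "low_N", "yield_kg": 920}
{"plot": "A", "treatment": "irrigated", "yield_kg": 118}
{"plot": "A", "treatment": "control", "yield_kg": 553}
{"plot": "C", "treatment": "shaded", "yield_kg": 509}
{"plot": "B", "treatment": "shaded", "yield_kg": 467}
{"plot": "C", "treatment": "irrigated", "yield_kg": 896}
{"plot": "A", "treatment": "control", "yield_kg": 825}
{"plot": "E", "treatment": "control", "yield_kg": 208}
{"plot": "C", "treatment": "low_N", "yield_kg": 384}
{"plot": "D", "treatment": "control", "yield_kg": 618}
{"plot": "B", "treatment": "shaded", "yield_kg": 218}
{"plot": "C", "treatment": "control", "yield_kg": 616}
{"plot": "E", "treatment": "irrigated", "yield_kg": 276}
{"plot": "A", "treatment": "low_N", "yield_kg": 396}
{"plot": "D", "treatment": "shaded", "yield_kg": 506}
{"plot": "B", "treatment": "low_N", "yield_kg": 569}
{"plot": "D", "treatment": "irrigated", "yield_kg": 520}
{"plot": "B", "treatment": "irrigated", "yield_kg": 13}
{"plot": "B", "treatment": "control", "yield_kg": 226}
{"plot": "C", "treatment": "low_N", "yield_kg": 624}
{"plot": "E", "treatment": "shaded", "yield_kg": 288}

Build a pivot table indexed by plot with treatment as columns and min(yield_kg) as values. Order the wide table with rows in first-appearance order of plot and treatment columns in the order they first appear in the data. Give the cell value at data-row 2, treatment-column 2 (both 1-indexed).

With rows in first-appearance order of plot, row 2 is plot=A. treatment columns in first-appearance order: low_N, shaded, irrigated, control; column 2 is shaded.
Long rows with plot=A, treatment=shaded: min(444, 134) = 134.

134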